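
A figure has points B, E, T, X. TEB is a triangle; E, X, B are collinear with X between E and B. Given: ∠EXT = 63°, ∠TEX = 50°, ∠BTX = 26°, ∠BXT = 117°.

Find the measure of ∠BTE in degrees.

1. ∠BET = 50°  [X on ray EB]
2. ∠TBX = 37°  [△TXB]
3. ∠EBT = 37°  [X on ray BE]
4. ∠BTE = 93°  [△TEB]

∠BTE = 93°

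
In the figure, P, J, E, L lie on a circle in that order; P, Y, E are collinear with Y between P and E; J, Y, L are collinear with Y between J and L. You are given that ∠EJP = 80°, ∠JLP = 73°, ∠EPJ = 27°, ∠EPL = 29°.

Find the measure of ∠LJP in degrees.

∠LJP = 51°

1. ∠ELP = 100°  [cyclic PJEL, opposite ∠J+∠L]
2. ∠LEP = 51°  [△PEL]
3. ∠LJP = 51°  [same arc PL]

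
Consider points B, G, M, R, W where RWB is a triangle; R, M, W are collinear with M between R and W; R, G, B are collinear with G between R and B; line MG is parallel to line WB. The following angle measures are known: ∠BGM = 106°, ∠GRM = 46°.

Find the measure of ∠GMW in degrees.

1. ∠MGR = 74°  [linear pair at G on RB]
2. ∠GMR = 60°  [△RMG]
3. ∠GMW = 120°  [linear pair at M on RW]

∠GMW = 120°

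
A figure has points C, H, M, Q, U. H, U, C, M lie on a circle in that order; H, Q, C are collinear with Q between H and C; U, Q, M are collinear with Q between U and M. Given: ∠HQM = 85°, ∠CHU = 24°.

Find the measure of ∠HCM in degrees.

∠HCM = 61°

1. ∠CQM = 95°  [linear pair at Q on HC]
2. ∠CMU = 24°  [same arc UC]
3. ∠HCM = 61°  [△CQM]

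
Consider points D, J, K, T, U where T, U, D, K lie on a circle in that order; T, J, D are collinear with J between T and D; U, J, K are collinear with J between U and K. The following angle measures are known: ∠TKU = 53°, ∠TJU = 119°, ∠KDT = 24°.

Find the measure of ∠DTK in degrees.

∠DTK = 66°

1. ∠TDU = 53°  [same arc TU]
2. ∠DJU = 61°  [linear pair at J on TD]
3. ∠DUK = 66°  [△UJD]
4. ∠DTK = 66°  [same arc DK]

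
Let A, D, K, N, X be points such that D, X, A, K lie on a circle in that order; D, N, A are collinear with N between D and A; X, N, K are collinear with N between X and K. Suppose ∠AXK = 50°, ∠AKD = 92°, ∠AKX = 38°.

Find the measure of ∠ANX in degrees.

1. ∠AXD = 88°  [cyclic DXAK, opposite ∠X+∠K]
2. ∠ADX = 38°  [same arc XA]
3. ∠DAX = 54°  [△DXA]
4. ∠ANX = 76°  [△XNA]

∠ANX = 76°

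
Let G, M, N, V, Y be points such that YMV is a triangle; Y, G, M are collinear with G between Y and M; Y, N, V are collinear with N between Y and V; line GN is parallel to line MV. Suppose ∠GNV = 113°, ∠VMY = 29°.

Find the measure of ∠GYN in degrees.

∠GYN = 84°

1. ∠GNY = 67°  [linear pair at N on YV]
2. ∠NGY = 29°  [GN∥MV, corresponding at G]
3. ∠GYN = 84°  [△YGN]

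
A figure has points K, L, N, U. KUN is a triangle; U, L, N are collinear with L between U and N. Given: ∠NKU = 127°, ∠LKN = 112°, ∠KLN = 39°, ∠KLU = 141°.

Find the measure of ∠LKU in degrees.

1. ∠KNL = 29°  [△KLN]
2. ∠KNU = 29°  [L on ray NU]
3. ∠KUN = 24°  [△KUN]
4. ∠KUL = 24°  [L on ray UN]
5. ∠LKU = 15°  [△KUL]

∠LKU = 15°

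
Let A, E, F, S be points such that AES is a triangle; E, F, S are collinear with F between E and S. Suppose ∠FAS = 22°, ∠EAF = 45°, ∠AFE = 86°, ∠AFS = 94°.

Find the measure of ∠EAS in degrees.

∠EAS = 67°

1. ∠ASF = 64°  [△AFS]
2. ∠AEF = 49°  [△AEF]
3. ∠ASE = 64°  [F on ray SE]
4. ∠AES = 49°  [F on ray ES]
5. ∠EAS = 67°  [△AES]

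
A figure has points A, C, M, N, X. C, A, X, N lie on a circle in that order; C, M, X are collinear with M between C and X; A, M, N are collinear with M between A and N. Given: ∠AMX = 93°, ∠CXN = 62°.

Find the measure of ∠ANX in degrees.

1. ∠CMN = 93°  [vertical angles at M]
2. ∠NMX = 87°  [linear pair at M on CX]
3. ∠ANX = 31°  [△XMN]

∠ANX = 31°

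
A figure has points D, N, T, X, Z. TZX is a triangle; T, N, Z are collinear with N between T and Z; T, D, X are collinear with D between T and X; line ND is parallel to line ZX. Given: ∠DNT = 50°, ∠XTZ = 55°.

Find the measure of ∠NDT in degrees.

1. ∠TZX = 50°  [ND∥ZX, corresponding at N]
2. ∠TXZ = 75°  [△TZX]
3. ∠NDT = 75°  [ND∥ZX, corresponding at D]

∠NDT = 75°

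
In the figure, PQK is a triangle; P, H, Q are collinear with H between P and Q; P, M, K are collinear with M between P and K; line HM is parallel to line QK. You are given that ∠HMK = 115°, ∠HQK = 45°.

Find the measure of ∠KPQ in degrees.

1. ∠HMP = 65°  [linear pair at M on PK]
2. ∠KQP = 45°  [H on ray QP]
3. ∠PKQ = 65°  [HM∥QK, corresponding at M]
4. ∠KPQ = 70°  [△PQK]

∠KPQ = 70°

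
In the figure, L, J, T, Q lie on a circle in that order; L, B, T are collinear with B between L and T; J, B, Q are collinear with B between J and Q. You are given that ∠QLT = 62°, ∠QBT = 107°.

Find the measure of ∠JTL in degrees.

1. ∠QJT = 62°  [same arc TQ]
2. ∠JBL = 107°  [vertical angles at B]
3. ∠JBT = 73°  [linear pair at B on LT]
4. ∠JTL = 45°  [△JBT]

∠JTL = 45°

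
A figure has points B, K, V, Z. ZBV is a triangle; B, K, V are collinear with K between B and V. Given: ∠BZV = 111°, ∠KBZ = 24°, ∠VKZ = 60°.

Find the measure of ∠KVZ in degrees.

∠KVZ = 45°

1. ∠VBZ = 24°  [K on ray BV]
2. ∠BVZ = 45°  [△ZBV]
3. ∠KVZ = 45°  [K on ray VB]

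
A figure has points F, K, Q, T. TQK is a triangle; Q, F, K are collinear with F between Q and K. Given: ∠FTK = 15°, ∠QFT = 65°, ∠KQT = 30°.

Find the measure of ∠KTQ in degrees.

∠KTQ = 100°

1. ∠KFT = 115°  [linear pair at F on QK]
2. ∠FKT = 50°  [△TFK]
3. ∠QKT = 50°  [F on ray KQ]
4. ∠KTQ = 100°  [△TQK]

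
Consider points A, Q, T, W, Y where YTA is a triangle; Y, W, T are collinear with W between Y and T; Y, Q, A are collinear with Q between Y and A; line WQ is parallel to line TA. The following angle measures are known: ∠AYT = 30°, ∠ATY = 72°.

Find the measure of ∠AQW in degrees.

∠AQW = 102°

1. ∠TAY = 78°  [△YTA]
2. ∠WQY = 78°  [WQ∥TA, corresponding at Q]
3. ∠AQW = 102°  [linear pair at Q on YA]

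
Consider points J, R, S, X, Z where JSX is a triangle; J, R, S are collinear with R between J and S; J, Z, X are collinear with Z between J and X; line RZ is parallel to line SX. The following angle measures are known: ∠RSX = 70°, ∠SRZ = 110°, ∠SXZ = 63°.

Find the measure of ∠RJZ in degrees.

∠RJZ = 47°

1. ∠JSX = 70°  [R on ray SJ]
2. ∠JXS = 63°  [Z on ray XJ]
3. ∠SJX = 47°  [△JSX]
4. ∠RJZ = 47°  [R on JS, Z on JX]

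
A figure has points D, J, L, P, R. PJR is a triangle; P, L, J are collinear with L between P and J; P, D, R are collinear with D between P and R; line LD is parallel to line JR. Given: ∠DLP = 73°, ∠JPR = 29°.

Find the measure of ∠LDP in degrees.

1. ∠PJR = 73°  [LD∥JR, corresponding at L]
2. ∠JRP = 78°  [△PJR]
3. ∠LDP = 78°  [LD∥JR, corresponding at D]

∠LDP = 78°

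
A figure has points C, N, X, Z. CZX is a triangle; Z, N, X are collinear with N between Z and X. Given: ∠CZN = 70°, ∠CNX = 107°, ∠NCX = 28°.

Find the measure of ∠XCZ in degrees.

∠XCZ = 65°

1. ∠CZX = 70°  [N on ray ZX]
2. ∠CXN = 45°  [△CNX]
3. ∠CXZ = 45°  [N on ray XZ]
4. ∠XCZ = 65°  [△CZX]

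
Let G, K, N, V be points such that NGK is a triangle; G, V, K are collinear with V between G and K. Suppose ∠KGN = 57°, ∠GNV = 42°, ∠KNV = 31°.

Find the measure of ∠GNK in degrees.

∠GNK = 73°

1. ∠NGV = 57°  [V on ray GK]
2. ∠GVN = 81°  [△NGV]
3. ∠KVN = 99°  [linear pair at V on GK]
4. ∠NKV = 50°  [△NVK]
5. ∠GKN = 50°  [V on ray KG]
6. ∠GNK = 73°  [△NGK]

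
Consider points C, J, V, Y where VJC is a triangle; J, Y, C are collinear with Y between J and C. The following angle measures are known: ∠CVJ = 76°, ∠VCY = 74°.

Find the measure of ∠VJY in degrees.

1. ∠JCV = 74°  [Y on ray CJ]
2. ∠CJV = 30°  [△VJC]
3. ∠VJY = 30°  [Y on ray JC]

∠VJY = 30°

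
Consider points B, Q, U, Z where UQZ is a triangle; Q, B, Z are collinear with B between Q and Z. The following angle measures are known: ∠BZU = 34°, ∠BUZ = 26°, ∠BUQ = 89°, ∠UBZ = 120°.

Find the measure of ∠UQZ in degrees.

∠UQZ = 31°

1. ∠QBU = 60°  [linear pair at B on QZ]
2. ∠BQU = 31°  [△UQB]
3. ∠UQZ = 31°  [B on ray QZ]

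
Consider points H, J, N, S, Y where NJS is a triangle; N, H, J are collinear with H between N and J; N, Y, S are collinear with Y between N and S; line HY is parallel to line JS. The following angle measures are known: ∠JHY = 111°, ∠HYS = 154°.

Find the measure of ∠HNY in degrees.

∠HNY = 85°

1. ∠NHY = 69°  [linear pair at H on NJ]
2. ∠HYN = 26°  [linear pair at Y on NS]
3. ∠HNY = 85°  [△NHY]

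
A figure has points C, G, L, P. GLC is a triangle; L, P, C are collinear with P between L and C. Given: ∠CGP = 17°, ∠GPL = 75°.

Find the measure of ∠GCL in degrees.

∠GCL = 58°

1. ∠CPG = 105°  [linear pair at P on LC]
2. ∠GCP = 58°  [△GPC]
3. ∠GCL = 58°  [P on ray CL]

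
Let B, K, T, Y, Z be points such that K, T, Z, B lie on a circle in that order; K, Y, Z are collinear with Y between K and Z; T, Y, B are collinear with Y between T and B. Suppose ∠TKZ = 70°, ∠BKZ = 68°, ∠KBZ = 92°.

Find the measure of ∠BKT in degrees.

∠BKT = 138°

1. ∠TBZ = 70°  [same arc TZ]
2. ∠BTZ = 68°  [same arc ZB]
3. ∠BZT = 42°  [△TZB]
4. ∠BKT = 138°  [cyclic KTZB, opposite ∠K+∠Z]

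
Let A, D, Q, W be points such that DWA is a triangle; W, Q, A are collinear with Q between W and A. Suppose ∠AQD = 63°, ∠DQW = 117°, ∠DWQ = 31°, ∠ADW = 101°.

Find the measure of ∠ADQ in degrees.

∠ADQ = 69°

1. ∠AWD = 31°  [Q on ray WA]
2. ∠DAW = 48°  [△DWA]
3. ∠DAQ = 48°  [Q on ray AW]
4. ∠ADQ = 69°  [△DQA]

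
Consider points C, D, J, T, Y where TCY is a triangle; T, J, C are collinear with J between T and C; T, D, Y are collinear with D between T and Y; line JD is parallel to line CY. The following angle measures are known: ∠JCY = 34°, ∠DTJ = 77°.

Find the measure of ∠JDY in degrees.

1. ∠TCY = 34°  [J on ray CT]
2. ∠CTY = 77°  [J on TC, D on TY]
3. ∠CYT = 69°  [△TCY]
4. ∠JDT = 69°  [JD∥CY, corresponding at D]
5. ∠JDY = 111°  [linear pair at D on TY]

∠JDY = 111°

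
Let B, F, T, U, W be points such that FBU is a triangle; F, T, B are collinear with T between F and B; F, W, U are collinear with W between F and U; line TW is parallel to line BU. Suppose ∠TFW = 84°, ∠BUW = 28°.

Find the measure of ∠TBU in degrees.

1. ∠BFU = 84°  [T on FB, W on FU]
2. ∠BUF = 28°  [W on ray UF]
3. ∠FBU = 68°  [△FBU]
4. ∠TBU = 68°  [T on ray BF]

∠TBU = 68°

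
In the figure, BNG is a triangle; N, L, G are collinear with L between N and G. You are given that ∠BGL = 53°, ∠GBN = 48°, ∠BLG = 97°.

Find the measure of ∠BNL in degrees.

∠BNL = 79°

1. ∠BGN = 53°  [L on ray GN]
2. ∠BNG = 79°  [△BNG]
3. ∠BNL = 79°  [L on ray NG]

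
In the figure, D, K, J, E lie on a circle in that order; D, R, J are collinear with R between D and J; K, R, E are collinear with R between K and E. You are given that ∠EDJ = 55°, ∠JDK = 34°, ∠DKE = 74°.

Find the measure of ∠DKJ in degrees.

1. ∠DJE = 74°  [same arc DE]
2. ∠DEJ = 51°  [△DJE]
3. ∠DKJ = 129°  [cyclic DKJE, opposite ∠K+∠E]

∠DKJ = 129°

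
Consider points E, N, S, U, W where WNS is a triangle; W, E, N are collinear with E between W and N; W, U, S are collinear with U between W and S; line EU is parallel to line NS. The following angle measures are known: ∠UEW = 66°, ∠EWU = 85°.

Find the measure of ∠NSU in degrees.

1. ∠EUW = 29°  [△WEU]
2. ∠EUS = 151°  [linear pair at U on WS]
3. ∠NSU = 29°  [EU∥NS, co-interior at S–U]

∠NSU = 29°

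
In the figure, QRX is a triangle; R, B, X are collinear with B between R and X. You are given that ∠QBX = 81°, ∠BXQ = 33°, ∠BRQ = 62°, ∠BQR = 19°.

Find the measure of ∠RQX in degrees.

1. ∠QXR = 33°  [B on ray XR]
2. ∠QRX = 62°  [B on ray RX]
3. ∠RQX = 85°  [△QRX]

∠RQX = 85°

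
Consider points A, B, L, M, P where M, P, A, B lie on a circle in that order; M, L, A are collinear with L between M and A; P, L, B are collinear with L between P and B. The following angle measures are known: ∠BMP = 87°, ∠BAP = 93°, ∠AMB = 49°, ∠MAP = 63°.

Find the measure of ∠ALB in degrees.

∠ALB = 112°

1. ∠MBP = 63°  [same arc MP]
2. ∠BLM = 68°  [△MLB]
3. ∠ALB = 112°  [linear pair at L on MA]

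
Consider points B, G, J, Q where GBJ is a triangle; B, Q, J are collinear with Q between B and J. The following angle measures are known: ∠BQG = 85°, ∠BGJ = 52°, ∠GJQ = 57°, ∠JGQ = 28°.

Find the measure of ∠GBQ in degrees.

∠GBQ = 71°

1. ∠BJG = 57°  [Q on ray JB]
2. ∠GBJ = 71°  [△GBJ]
3. ∠GBQ = 71°  [Q on ray BJ]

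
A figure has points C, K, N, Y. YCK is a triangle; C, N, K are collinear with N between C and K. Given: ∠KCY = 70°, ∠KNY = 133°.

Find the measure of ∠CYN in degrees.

1. ∠NCY = 70°  [N on ray CK]
2. ∠CNY = 47°  [linear pair at N on CK]
3. ∠CYN = 63°  [△YCN]

∠CYN = 63°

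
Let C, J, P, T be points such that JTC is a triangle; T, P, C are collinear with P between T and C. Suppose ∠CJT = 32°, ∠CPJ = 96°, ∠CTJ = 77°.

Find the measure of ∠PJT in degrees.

1. ∠JPT = 84°  [linear pair at P on TC]
2. ∠JTP = 77°  [P on ray TC]
3. ∠PJT = 19°  [△JTP]

∠PJT = 19°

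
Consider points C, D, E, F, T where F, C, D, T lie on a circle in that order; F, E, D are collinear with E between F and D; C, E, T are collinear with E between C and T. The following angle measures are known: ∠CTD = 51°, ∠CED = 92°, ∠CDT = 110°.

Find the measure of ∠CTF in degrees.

∠CTF = 69°

1. ∠DCT = 19°  [△CDT]
2. ∠FET = 92°  [vertical angles at E]
3. ∠DFT = 19°  [same arc DT]
4. ∠CTF = 69°  [△FET]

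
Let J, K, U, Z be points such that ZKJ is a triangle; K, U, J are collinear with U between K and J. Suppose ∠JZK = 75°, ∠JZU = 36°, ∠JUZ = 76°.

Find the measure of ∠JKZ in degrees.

1. ∠UJZ = 68°  [△ZUJ]
2. ∠KJZ = 68°  [U on ray JK]
3. ∠JKZ = 37°  [△ZKJ]

∠JKZ = 37°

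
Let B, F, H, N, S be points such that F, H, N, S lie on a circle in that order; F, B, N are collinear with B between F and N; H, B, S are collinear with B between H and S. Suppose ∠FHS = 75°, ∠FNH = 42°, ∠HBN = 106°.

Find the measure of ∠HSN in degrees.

1. ∠FNS = 75°  [same arc FS]
2. ∠FBS = 106°  [vertical angles at B]
3. ∠NBS = 74°  [linear pair at B on FN]
4. ∠HSN = 31°  [△NBS]

∠HSN = 31°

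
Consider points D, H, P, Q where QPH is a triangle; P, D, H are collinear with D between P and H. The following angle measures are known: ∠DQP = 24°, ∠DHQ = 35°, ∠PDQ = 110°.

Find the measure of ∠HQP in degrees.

1. ∠DPQ = 46°  [△QPD]
2. ∠PHQ = 35°  [D on ray HP]
3. ∠HPQ = 46°  [D on ray PH]
4. ∠HQP = 99°  [△QPH]

∠HQP = 99°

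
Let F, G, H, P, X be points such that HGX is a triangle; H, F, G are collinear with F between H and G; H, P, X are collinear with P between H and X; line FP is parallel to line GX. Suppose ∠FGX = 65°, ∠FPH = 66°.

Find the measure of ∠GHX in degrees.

1. ∠HGX = 65°  [F on ray GH]
2. ∠GXH = 66°  [FP∥GX, corresponding at P]
3. ∠GHX = 49°  [△HGX]

∠GHX = 49°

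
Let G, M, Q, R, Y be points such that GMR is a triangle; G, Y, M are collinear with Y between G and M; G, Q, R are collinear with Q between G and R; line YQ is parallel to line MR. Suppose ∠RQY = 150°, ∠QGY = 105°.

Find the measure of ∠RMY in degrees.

∠RMY = 45°

1. ∠GQY = 30°  [linear pair at Q on GR]
2. ∠GYQ = 45°  [△GYQ]
3. ∠MYQ = 135°  [linear pair at Y on GM]
4. ∠RMY = 45°  [YQ∥MR, co-interior at M–Y]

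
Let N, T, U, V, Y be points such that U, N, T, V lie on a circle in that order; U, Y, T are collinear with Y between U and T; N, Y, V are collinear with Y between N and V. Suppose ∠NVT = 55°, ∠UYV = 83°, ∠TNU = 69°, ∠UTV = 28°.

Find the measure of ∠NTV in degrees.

1. ∠NUT = 55°  [same arc NT]
2. ∠NYT = 83°  [vertical angles at Y]
3. ∠NTU = 56°  [△UNT]
4. ∠TNV = 41°  [△NYT]
5. ∠NTV = 84°  [△NTV]

∠NTV = 84°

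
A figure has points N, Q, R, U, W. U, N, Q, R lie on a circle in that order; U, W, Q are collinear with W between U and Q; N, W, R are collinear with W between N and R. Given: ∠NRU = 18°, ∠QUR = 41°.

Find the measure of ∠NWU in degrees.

∠NWU = 59°

1. ∠NQU = 18°  [same arc UN]
2. ∠QNR = 41°  [same arc QR]
3. ∠NWQ = 121°  [△NWQ]
4. ∠NWU = 59°  [linear pair at W on UQ]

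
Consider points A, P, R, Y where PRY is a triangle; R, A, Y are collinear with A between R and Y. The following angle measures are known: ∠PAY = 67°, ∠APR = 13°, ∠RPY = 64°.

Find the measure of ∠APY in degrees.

∠APY = 51°

1. ∠PAR = 113°  [linear pair at A on RY]
2. ∠ARP = 54°  [△PRA]
3. ∠PRY = 54°  [A on ray RY]
4. ∠PYR = 62°  [△PRY]
5. ∠AYP = 62°  [A on ray YR]
6. ∠APY = 51°  [△PAY]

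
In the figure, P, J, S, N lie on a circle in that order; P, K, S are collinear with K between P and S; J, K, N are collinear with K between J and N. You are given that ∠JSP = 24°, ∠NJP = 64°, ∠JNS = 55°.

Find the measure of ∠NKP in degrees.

∠NKP = 119°

1. ∠NSP = 64°  [same arc PN]
2. ∠NKS = 61°  [△SKN]
3. ∠NKP = 119°  [linear pair at K on PS]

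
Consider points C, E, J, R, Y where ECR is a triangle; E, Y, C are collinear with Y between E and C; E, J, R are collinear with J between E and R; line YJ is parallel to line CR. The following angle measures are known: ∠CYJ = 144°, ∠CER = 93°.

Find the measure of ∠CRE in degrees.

1. ∠EYJ = 36°  [linear pair at Y on EC]
2. ∠JEY = 93°  [Y on EC, J on ER]
3. ∠EJY = 51°  [△EYJ]
4. ∠CRE = 51°  [YJ∥CR, corresponding at J]

∠CRE = 51°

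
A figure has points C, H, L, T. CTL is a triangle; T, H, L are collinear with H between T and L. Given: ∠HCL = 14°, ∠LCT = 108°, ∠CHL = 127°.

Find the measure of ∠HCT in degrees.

1. ∠CLH = 39°  [△CHL]
2. ∠CHT = 53°  [linear pair at H on TL]
3. ∠CLT = 39°  [H on ray LT]
4. ∠CTL = 33°  [△CTL]
5. ∠CTH = 33°  [H on ray TL]
6. ∠HCT = 94°  [△CTH]

∠HCT = 94°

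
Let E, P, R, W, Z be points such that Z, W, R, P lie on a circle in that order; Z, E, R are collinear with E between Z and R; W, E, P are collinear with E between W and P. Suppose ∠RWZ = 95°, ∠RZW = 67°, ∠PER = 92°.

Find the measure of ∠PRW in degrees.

∠PRW = 39°

1. ∠RPZ = 85°  [cyclic ZWRP, opposite ∠W+∠P]
2. ∠RPW = 67°  [same arc WR]
3. ∠PRZ = 21°  [△REP]
4. ∠PZR = 74°  [△ZRP]
5. ∠PWR = 74°  [same arc RP]
6. ∠PRW = 39°  [△WRP]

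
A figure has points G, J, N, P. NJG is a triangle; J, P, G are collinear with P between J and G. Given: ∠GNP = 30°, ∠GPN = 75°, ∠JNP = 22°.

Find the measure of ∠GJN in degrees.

1. ∠JPN = 105°  [linear pair at P on JG]
2. ∠NJP = 53°  [△NJP]
3. ∠GJN = 53°  [P on ray JG]

∠GJN = 53°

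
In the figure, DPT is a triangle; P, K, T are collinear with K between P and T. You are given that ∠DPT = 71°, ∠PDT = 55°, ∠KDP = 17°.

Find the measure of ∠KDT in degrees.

1. ∠DTP = 54°  [△DPT]
2. ∠DPK = 71°  [K on ray PT]
3. ∠DKP = 92°  [△DPK]
4. ∠DTK = 54°  [K on ray TP]
5. ∠DKT = 88°  [linear pair at K on PT]
6. ∠KDT = 38°  [△DKT]

∠KDT = 38°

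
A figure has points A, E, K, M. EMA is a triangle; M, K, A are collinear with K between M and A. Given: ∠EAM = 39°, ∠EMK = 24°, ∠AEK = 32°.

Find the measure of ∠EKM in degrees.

∠EKM = 71°

1. ∠EAK = 39°  [K on ray AM]
2. ∠AKE = 109°  [△EKA]
3. ∠EKM = 71°  [linear pair at K on MA]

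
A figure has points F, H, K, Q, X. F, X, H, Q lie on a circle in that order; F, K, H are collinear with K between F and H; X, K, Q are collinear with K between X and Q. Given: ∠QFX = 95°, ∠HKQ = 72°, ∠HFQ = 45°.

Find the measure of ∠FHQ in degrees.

1. ∠QHX = 85°  [cyclic FXHQ, opposite ∠F+∠H]
2. ∠HXQ = 45°  [same arc HQ]
3. ∠HQX = 50°  [△XHQ]
4. ∠FHQ = 58°  [△HKQ]

∠FHQ = 58°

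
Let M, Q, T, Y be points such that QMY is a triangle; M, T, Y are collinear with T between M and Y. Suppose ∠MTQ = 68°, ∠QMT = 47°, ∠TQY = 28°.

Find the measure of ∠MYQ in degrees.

1. ∠QTY = 112°  [linear pair at T on MY]
2. ∠QYT = 40°  [△QTY]
3. ∠MYQ = 40°  [T on ray YM]

∠MYQ = 40°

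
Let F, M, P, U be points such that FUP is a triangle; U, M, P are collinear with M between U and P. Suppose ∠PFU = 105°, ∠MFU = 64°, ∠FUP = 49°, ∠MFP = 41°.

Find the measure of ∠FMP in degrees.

∠FMP = 113°

1. ∠FPU = 26°  [△FUP]
2. ∠FPM = 26°  [M on ray PU]
3. ∠FMP = 113°  [△FMP]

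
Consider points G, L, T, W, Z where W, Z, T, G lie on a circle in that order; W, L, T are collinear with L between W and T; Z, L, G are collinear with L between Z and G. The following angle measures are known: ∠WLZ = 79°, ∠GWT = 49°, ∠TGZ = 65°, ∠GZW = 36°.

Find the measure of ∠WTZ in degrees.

1. ∠TLZ = 101°  [linear pair at L on WT]
2. ∠GZT = 49°  [same arc TG]
3. ∠WTZ = 30°  [△ZLT]

∠WTZ = 30°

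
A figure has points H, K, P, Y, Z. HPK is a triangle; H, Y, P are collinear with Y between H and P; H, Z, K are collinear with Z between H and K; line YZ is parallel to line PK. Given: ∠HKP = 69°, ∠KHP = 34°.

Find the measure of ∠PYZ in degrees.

∠PYZ = 103°

1. ∠HPK = 77°  [△HPK]
2. ∠HYZ = 77°  [YZ∥PK, corresponding at Y]
3. ∠PYZ = 103°  [linear pair at Y on HP]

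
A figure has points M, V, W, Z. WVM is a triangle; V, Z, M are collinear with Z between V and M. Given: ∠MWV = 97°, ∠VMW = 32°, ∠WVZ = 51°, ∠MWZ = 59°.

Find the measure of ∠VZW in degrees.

1. ∠WMZ = 32°  [Z on ray MV]
2. ∠MZW = 89°  [△WZM]
3. ∠VZW = 91°  [linear pair at Z on VM]

∠VZW = 91°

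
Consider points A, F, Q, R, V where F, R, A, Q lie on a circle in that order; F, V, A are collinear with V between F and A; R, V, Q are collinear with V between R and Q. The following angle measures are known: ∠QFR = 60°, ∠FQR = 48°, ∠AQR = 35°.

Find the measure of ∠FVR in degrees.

∠FVR = 73°

1. ∠FRQ = 72°  [△FRQ]
2. ∠AFR = 35°  [same arc RA]
3. ∠FVR = 73°  [△FVR]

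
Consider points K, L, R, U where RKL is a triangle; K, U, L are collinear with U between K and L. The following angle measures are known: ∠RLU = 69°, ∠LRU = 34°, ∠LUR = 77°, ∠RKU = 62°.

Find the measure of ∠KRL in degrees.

1. ∠KLR = 69°  [U on ray LK]
2. ∠LKR = 62°  [U on ray KL]
3. ∠KRL = 49°  [△RKL]

∠KRL = 49°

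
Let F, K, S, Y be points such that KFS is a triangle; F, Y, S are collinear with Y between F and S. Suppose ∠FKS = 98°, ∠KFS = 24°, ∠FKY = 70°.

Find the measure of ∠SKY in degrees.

1. ∠FSK = 58°  [△KFS]
2. ∠KFY = 24°  [Y on ray FS]
3. ∠FYK = 86°  [△KFY]
4. ∠KSY = 58°  [Y on ray SF]
5. ∠KYS = 94°  [linear pair at Y on FS]
6. ∠SKY = 28°  [△KYS]

∠SKY = 28°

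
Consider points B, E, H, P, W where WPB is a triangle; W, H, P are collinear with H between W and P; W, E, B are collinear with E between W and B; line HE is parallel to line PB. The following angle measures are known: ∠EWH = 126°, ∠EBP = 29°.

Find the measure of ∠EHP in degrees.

∠EHP = 155°

1. ∠BWP = 126°  [H on WP, E on WB]
2. ∠PBW = 29°  [E on ray BW]
3. ∠BPW = 25°  [△WPB]
4. ∠EHW = 25°  [HE∥PB, corresponding at H]
5. ∠EHP = 155°  [linear pair at H on WP]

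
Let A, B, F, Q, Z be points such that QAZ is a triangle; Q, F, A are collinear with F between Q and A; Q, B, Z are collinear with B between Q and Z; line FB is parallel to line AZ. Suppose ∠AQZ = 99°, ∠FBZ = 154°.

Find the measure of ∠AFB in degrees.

∠AFB = 125°

1. ∠BQF = 99°  [F on QA, B on QZ]
2. ∠FBQ = 26°  [linear pair at B on QZ]
3. ∠BFQ = 55°  [△QFB]
4. ∠AFB = 125°  [linear pair at F on QA]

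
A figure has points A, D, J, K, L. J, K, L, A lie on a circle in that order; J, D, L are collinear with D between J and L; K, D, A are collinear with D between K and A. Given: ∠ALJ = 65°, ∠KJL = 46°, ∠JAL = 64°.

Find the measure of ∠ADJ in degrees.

∠ADJ = 111°

1. ∠KAL = 46°  [same arc KL]
2. ∠ADL = 69°  [△LDA]
3. ∠ADJ = 111°  [linear pair at D on JL]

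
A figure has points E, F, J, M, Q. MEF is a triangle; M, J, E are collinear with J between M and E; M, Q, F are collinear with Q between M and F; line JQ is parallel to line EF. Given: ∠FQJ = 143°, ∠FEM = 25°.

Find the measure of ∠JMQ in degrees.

1. ∠JQM = 37°  [linear pair at Q on MF]
2. ∠MJQ = 25°  [JQ∥EF, corresponding at J]
3. ∠JMQ = 118°  [△MJQ]

∠JMQ = 118°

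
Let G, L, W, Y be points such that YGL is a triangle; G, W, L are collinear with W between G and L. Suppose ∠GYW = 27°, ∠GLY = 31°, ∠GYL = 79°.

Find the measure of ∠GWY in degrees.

∠GWY = 83°

1. ∠LGY = 70°  [△YGL]
2. ∠WGY = 70°  [W on ray GL]
3. ∠GWY = 83°  [△YGW]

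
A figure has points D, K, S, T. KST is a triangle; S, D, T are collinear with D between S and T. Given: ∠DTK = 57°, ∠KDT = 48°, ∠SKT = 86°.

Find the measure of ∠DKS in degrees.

∠DKS = 11°

1. ∠KTS = 57°  [D on ray TS]
2. ∠KDS = 132°  [linear pair at D on ST]
3. ∠KST = 37°  [△KST]
4. ∠DSK = 37°  [D on ray ST]
5. ∠DKS = 11°  [△KSD]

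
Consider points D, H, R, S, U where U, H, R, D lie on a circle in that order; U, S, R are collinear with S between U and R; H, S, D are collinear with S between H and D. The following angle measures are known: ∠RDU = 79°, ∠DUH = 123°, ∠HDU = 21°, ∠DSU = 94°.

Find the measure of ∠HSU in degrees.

∠HSU = 86°

1. ∠RHU = 101°  [cyclic UHRD, opposite ∠H+∠D]
2. ∠DHU = 36°  [△UHD]
3. ∠HRU = 21°  [same arc UH]
4. ∠HUR = 58°  [△UHR]
5. ∠HSU = 86°  [△USH]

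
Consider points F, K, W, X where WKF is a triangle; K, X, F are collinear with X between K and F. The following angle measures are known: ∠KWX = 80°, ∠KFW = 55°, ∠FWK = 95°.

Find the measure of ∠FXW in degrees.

1. ∠FKW = 30°  [△WKF]
2. ∠WKX = 30°  [X on ray KF]
3. ∠KXW = 70°  [△WKX]
4. ∠FXW = 110°  [linear pair at X on KF]

∠FXW = 110°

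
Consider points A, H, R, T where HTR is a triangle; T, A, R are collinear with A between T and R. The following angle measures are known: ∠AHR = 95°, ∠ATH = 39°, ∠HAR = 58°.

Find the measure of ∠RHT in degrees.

1. ∠ARH = 27°  [△HAR]
2. ∠HTR = 39°  [A on ray TR]
3. ∠HRT = 27°  [A on ray RT]
4. ∠RHT = 114°  [△HTR]

∠RHT = 114°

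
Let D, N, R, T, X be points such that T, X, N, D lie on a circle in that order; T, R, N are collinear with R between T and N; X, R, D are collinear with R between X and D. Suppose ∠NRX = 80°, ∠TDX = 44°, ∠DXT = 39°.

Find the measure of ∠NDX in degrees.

∠NDX = 41°

1. ∠DRT = 80°  [vertical angles at R]
2. ∠DNT = 39°  [same arc TD]
3. ∠DRN = 100°  [linear pair at R on TN]
4. ∠NDX = 41°  [△NRD]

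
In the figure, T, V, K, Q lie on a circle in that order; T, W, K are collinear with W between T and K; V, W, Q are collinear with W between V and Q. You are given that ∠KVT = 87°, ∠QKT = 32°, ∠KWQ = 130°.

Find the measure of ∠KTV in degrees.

1. ∠QVT = 32°  [same arc TQ]
2. ∠TWV = 130°  [vertical angles at W]
3. ∠KTV = 18°  [△TWV]

∠KTV = 18°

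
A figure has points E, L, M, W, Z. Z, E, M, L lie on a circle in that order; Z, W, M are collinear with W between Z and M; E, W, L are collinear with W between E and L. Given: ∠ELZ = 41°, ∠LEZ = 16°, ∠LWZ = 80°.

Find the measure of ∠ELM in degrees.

1. ∠LMZ = 16°  [same arc ZL]
2. ∠LWM = 100°  [linear pair at W on ZM]
3. ∠ELM = 64°  [△MWL]

∠ELM = 64°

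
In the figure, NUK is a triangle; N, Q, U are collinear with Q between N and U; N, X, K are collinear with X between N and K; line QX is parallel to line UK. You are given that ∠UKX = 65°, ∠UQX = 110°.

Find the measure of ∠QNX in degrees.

1. ∠NKU = 65°  [X on ray KN]
2. ∠NQX = 70°  [linear pair at Q on NU]
3. ∠NXQ = 65°  [QX∥UK, corresponding at X]
4. ∠QNX = 45°  [△NQX]

∠QNX = 45°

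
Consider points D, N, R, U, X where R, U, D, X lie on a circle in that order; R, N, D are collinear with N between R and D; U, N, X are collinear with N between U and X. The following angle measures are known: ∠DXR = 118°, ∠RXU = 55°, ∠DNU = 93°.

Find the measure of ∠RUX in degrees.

1. ∠DUR = 62°  [cyclic RUDX, opposite ∠U+∠X]
2. ∠RDU = 55°  [same arc RU]
3. ∠RNU = 87°  [linear pair at N on RD]
4. ∠DRU = 63°  [△RUD]
5. ∠RUX = 30°  [△RNU]

∠RUX = 30°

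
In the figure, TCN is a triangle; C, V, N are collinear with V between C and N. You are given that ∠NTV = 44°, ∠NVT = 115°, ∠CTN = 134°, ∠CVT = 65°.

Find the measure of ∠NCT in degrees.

1. ∠TNV = 21°  [△TVN]
2. ∠CNT = 21°  [V on ray NC]
3. ∠NCT = 25°  [△TCN]

∠NCT = 25°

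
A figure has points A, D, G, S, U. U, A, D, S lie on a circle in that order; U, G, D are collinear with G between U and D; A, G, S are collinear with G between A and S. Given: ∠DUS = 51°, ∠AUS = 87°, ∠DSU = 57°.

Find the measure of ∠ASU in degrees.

1. ∠SDU = 72°  [△UDS]
2. ∠SAU = 72°  [same arc US]
3. ∠ASU = 21°  [△UAS]

∠ASU = 21°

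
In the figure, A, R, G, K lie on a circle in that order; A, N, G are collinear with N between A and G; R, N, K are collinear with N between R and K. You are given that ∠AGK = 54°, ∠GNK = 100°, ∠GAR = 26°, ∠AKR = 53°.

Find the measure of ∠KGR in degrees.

1. ∠ARK = 54°  [same arc AK]
2. ∠KAR = 73°  [△ARK]
3. ∠KGR = 107°  [cyclic ARGK, opposite ∠A+∠G]

∠KGR = 107°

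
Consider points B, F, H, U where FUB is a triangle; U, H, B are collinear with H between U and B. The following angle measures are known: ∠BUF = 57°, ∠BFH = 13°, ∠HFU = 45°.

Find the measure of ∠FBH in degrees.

1. ∠FUH = 57°  [H on ray UB]
2. ∠FHU = 78°  [△FUH]
3. ∠BHF = 102°  [linear pair at H on UB]
4. ∠FBH = 65°  [△FHB]

∠FBH = 65°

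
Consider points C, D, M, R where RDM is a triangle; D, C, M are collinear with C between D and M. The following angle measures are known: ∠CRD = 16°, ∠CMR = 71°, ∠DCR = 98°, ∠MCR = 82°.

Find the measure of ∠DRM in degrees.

1. ∠CDR = 66°  [△RDC]
2. ∠DMR = 71°  [C on ray MD]
3. ∠MDR = 66°  [C on ray DM]
4. ∠DRM = 43°  [△RDM]

∠DRM = 43°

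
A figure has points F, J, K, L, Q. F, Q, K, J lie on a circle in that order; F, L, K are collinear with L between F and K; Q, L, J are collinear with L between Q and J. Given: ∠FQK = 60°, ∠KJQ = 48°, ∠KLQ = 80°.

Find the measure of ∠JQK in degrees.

1. ∠KFQ = 48°  [same arc QK]
2. ∠FKQ = 72°  [△FQK]
3. ∠JQK = 28°  [△QLK]

∠JQK = 28°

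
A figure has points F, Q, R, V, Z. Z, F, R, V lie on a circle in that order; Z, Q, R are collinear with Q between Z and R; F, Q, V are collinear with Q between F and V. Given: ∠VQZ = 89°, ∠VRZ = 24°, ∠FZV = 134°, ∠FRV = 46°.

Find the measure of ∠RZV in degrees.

1. ∠VFZ = 24°  [same arc ZV]
2. ∠FVZ = 22°  [△ZFV]
3. ∠RZV = 69°  [△ZQV]

∠RZV = 69°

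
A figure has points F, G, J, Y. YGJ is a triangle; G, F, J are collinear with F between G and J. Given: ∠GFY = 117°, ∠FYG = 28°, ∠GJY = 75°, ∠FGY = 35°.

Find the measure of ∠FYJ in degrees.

1. ∠JFY = 63°  [linear pair at F on GJ]
2. ∠FJY = 75°  [F on ray JG]
3. ∠FYJ = 42°  [△YFJ]

∠FYJ = 42°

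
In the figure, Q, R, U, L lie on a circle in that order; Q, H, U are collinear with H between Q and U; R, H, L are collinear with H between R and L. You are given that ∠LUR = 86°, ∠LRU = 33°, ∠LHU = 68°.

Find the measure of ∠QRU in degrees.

1. ∠RLU = 61°  [△RUL]
2. ∠LQU = 33°  [same arc UL]
3. ∠LUQ = 51°  [△UHL]
4. ∠QLU = 96°  [△QUL]
5. ∠QRU = 84°  [cyclic QRUL, opposite ∠R+∠L]

∠QRU = 84°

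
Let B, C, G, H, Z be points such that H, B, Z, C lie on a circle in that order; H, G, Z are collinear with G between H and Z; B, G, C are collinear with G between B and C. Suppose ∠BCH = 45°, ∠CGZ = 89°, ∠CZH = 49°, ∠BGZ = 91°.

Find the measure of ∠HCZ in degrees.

∠HCZ = 87°

1. ∠CGH = 91°  [linear pair at G on HZ]
2. ∠CHZ = 44°  [△HGC]
3. ∠HCZ = 87°  [△HZC]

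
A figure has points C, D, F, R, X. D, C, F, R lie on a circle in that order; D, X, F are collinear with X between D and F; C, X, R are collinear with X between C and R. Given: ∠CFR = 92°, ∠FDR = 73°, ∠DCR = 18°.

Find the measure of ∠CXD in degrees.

1. ∠FCR = 73°  [same arc FR]
2. ∠DFR = 18°  [same arc DR]
3. ∠CRF = 15°  [△CFR]
4. ∠FXR = 147°  [△FXR]
5. ∠CXD = 147°  [vertical angles at X]

∠CXD = 147°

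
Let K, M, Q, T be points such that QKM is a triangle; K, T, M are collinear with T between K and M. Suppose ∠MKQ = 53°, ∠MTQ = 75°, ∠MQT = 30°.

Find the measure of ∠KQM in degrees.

1. ∠QMT = 75°  [△QTM]
2. ∠KMQ = 75°  [T on ray MK]
3. ∠KQM = 52°  [△QKM]

∠KQM = 52°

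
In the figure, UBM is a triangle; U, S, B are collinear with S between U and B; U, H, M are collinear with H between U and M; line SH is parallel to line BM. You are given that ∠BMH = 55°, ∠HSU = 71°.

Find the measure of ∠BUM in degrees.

∠BUM = 54°

1. ∠BMU = 55°  [H on ray MU]
2. ∠MBU = 71°  [SH∥BM, corresponding at S]
3. ∠BUM = 54°  [△UBM]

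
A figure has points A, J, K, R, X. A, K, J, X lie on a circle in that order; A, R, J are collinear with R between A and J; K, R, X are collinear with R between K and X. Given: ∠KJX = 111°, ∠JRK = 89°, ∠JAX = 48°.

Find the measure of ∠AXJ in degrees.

∠AXJ = 64°

1. ∠KAX = 69°  [cyclic AKJX, opposite ∠A+∠J]
2. ∠ARX = 89°  [vertical angles at R]
3. ∠AXK = 43°  [△ARX]
4. ∠AKX = 68°  [△AKX]
5. ∠AJX = 68°  [same arc AX]
6. ∠AXJ = 64°  [△AJX]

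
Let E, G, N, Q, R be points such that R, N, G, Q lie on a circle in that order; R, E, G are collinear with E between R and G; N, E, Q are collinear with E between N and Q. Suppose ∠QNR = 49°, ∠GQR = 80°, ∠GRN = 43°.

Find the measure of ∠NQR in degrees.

1. ∠GNR = 100°  [cyclic RNGQ, opposite ∠N+∠Q]
2. ∠NGR = 37°  [△RNG]
3. ∠NQR = 37°  [same arc RN]

∠NQR = 37°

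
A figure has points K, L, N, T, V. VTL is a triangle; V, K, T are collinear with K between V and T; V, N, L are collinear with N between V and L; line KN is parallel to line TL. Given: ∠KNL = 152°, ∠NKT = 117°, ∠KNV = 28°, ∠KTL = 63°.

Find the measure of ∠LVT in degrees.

∠LVT = 89°

1. ∠NKV = 63°  [linear pair at K on VT]
2. ∠KVN = 89°  [△VKN]
3. ∠LVT = 89°  [K on VT, N on VL]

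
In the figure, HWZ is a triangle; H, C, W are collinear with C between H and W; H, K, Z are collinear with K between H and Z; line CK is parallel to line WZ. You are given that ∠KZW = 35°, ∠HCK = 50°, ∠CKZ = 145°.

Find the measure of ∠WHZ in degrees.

1. ∠HZW = 35°  [K on ray ZH]
2. ∠HWZ = 50°  [CK∥WZ, corresponding at C]
3. ∠WHZ = 95°  [△HWZ]

∠WHZ = 95°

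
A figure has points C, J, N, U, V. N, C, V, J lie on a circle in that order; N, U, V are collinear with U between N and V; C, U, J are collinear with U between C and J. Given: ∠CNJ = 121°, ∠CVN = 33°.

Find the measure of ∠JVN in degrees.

∠JVN = 26°

1. ∠CJN = 33°  [same arc NC]
2. ∠JCN = 26°  [△NCJ]
3. ∠JVN = 26°  [same arc NJ]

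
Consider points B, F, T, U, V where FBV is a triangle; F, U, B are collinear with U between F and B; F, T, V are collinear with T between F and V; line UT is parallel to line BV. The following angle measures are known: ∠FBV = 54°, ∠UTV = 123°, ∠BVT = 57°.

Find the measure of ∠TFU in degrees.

1. ∠FUT = 54°  [UT∥BV, corresponding at U]
2. ∠FTU = 57°  [linear pair at T on FV]
3. ∠TFU = 69°  [△FUT]

∠TFU = 69°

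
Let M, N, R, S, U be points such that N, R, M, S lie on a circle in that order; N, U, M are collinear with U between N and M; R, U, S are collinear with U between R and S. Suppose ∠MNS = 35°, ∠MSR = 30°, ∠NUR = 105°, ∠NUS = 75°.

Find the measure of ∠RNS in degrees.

1. ∠NSR = 70°  [△NUS]
2. ∠MNR = 30°  [same arc RM]
3. ∠NRS = 45°  [△NUR]
4. ∠RNS = 65°  [△NRS]

∠RNS = 65°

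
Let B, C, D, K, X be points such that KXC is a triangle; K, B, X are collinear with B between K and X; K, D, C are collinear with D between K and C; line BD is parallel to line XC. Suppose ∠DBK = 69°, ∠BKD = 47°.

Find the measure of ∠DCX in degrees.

1. ∠BDK = 64°  [△KBD]
2. ∠BDC = 116°  [linear pair at D on KC]
3. ∠DCX = 64°  [BD∥XC, co-interior at C–D]

∠DCX = 64°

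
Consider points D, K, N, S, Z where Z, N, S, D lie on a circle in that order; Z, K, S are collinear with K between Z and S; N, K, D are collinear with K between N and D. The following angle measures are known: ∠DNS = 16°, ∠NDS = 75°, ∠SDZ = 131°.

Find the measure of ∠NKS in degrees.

∠NKS = 108°

1. ∠NZS = 75°  [same arc NS]
2. ∠SNZ = 49°  [cyclic ZNSD, opposite ∠N+∠D]
3. ∠NSZ = 56°  [△ZNS]
4. ∠NKS = 108°  [△NKS]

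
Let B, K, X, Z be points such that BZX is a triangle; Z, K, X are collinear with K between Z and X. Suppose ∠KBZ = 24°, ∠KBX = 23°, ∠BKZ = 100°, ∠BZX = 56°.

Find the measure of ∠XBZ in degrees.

∠XBZ = 47°

1. ∠BKX = 80°  [linear pair at K on ZX]
2. ∠BXK = 77°  [△BKX]
3. ∠BXZ = 77°  [K on ray XZ]
4. ∠XBZ = 47°  [△BZX]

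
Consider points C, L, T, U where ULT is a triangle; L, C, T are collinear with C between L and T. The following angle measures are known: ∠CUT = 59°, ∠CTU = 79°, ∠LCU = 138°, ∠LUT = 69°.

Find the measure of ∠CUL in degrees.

∠CUL = 10°

1. ∠LTU = 79°  [C on ray TL]
2. ∠TLU = 32°  [△ULT]
3. ∠CLU = 32°  [C on ray LT]
4. ∠CUL = 10°  [△ULC]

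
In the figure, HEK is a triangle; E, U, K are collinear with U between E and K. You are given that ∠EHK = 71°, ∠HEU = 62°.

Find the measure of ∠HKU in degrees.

∠HKU = 47°

1. ∠HEK = 62°  [U on ray EK]
2. ∠EKH = 47°  [△HEK]
3. ∠HKU = 47°  [U on ray KE]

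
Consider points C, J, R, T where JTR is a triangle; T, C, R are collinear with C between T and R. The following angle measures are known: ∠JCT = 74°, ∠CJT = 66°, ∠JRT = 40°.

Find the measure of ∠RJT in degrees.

1. ∠CTJ = 40°  [△JTC]
2. ∠JTR = 40°  [C on ray TR]
3. ∠RJT = 100°  [△JTR]

∠RJT = 100°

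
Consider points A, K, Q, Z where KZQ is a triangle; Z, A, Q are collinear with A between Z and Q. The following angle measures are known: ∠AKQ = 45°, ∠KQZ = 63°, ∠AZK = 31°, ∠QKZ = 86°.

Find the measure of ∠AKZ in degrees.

∠AKZ = 41°

1. ∠AQK = 63°  [A on ray QZ]
2. ∠KAQ = 72°  [△KAQ]
3. ∠KAZ = 108°  [linear pair at A on ZQ]
4. ∠AKZ = 41°  [△KZA]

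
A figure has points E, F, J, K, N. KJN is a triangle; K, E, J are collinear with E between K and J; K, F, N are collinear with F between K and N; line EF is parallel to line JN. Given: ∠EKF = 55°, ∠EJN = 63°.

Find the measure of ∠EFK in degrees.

1. ∠JKN = 55°  [E on KJ, F on KN]
2. ∠KJN = 63°  [E on ray JK]
3. ∠JNK = 62°  [△KJN]
4. ∠EFK = 62°  [EF∥JN, corresponding at F]

∠EFK = 62°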